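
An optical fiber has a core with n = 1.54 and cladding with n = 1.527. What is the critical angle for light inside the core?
θc = arcsin(n_cladding/n_core) = 82.55°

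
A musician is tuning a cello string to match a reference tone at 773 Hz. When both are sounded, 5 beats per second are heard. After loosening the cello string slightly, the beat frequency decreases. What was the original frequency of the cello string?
778 Hz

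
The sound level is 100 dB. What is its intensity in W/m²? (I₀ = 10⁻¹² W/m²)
I = I₀·10^(β/10) = 1.00 × 10⁻² W/m²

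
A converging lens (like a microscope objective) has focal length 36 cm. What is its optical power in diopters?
P = 1/f = 2.778 D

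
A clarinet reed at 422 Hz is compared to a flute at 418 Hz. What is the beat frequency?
4 Hz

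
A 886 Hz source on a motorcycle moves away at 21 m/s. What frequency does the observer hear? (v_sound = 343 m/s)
f_obs = f·v/(v + v_s) = 834.9 Hz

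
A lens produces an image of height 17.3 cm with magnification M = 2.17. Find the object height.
ho = |hi|/|M| = 7.972 cm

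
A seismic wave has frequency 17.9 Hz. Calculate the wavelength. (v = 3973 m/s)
λ = v/f = 222 m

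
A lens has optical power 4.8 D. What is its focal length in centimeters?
f = 1/P = 20.83 cm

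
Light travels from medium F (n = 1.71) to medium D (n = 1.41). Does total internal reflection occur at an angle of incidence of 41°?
θc = arcsin(n₂/n₁) = 55.54°; 41° < θc, so no — the ray refracts.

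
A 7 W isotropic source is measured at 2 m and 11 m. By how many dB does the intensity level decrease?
Δβ = 20·log₁₀(r₂/r₁) = 14.81 dB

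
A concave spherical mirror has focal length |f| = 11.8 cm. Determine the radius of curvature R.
R = 2|f| = 23.6 cm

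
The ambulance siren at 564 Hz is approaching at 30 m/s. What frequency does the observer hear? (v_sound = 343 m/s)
f_obs = f·v/(v − v_s) = 618.1 Hz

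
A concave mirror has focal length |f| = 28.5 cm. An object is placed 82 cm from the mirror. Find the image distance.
f = +28.5 cm (concave); 1/di = 1/f − 1/do → di = 43.68 cm (real image, in front of mirror)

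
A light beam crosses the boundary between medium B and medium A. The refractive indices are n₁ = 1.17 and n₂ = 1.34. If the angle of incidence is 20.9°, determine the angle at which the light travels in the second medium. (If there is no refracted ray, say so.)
sin θ₂ = (n₁/n₂)·sin θ₁ = 0.3115 → θ₂ = 18.15°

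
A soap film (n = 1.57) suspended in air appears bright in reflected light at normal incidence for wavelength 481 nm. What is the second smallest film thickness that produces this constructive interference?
2nt = (m − ½)λ with m = 2 → t = (m − ½)λ/(2n) = 229.8 nm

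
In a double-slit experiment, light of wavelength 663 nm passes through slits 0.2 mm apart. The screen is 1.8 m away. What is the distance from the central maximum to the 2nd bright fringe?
y = mλL/d = 11.93 mm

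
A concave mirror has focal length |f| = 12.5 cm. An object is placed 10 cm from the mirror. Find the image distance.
f = +12.5 cm (concave); 1/di = 1/f − 1/do → di = -50 cm (virtual image, behind mirror)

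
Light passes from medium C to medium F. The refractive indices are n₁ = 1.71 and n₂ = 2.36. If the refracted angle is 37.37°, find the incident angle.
sin θ₁ = (n₂/n₁)·sin θ₂ → θ₁ = 56.9°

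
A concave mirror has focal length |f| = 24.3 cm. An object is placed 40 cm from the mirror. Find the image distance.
f = +24.3 cm (concave); 1/di = 1/f − 1/do → di = 61.91 cm (real image, in front of mirror)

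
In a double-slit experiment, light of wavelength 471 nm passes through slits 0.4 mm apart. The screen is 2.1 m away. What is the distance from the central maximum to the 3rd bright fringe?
y = mλL/d = 7.418 mm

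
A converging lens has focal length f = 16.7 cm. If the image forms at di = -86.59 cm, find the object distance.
1/do = 1/f − 1/di → do = 14 cm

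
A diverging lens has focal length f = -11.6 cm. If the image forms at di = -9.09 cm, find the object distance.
1/do = 1/f − 1/di → do = 42.01 cm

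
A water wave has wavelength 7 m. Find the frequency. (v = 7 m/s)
f = v/λ = 1 Hz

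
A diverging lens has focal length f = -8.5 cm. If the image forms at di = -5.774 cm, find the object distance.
1/do = 1/f − 1/di → do = 18 cm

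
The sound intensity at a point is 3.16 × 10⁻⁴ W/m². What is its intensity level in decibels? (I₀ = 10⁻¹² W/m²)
β = 10·log₁₀(I/I₀) = 85 dB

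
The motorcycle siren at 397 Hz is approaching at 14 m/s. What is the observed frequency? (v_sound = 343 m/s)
f_obs = f·v/(v − v_s) = 413.9 Hz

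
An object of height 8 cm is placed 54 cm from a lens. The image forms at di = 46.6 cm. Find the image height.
hi = (-di/do) × ho = -6.904 cm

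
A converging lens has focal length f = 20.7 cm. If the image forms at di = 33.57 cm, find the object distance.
1/do = 1/f − 1/di → do = 53.99 cm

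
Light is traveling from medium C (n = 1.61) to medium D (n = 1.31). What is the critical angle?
θc = arcsin(n₂/n₁) = 54.46°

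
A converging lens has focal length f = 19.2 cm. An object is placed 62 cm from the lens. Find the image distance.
1/di = 1/f − 1/do → di = 27.81 cm (real image)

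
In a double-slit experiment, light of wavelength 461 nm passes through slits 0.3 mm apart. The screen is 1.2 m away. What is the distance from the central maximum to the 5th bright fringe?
y = mλL/d = 9.22 mm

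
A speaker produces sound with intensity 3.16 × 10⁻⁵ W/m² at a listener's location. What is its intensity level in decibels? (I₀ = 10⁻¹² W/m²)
β = 10·log₁₀(I/I₀) = 75 dB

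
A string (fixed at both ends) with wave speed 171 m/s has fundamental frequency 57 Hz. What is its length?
L = v/(2f₁) = 1.5 m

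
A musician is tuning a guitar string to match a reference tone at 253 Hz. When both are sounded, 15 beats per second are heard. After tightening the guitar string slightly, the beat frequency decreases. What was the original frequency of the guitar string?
238 Hz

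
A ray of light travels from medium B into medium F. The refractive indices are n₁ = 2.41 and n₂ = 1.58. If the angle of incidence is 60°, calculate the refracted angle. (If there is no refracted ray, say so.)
sin θ₂ = (n₁/n₂)·sin θ₁ = 1.321 > 1, so there is no refracted ray — the light undergoes total internal reflection.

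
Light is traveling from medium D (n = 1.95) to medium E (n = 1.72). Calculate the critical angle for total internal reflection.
θc = arcsin(n₂/n₁) = 61.89°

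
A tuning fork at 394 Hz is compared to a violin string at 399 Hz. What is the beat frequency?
5 Hz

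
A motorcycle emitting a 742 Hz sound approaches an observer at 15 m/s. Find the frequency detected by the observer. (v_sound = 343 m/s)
f_obs = f·v/(v − v_s) = 775.9 Hz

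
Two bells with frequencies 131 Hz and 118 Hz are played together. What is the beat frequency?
13 Hz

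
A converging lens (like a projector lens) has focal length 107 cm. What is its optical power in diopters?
P = 1/f = 0.9346 D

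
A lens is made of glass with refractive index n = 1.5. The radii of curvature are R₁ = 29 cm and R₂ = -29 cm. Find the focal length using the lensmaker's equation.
1/f = (n − 1)(1/R₁ − 1/R₂) → f = 29 cm (converging lens)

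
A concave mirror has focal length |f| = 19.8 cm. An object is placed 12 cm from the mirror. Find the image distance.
f = +19.8 cm (concave); 1/di = 1/f − 1/do → di = -30.46 cm (virtual image, behind mirror)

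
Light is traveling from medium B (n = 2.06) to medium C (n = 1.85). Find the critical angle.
θc = arcsin(n₂/n₁) = 63.9°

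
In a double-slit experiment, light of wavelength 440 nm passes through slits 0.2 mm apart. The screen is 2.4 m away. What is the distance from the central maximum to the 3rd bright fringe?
y = mλL/d = 15.84 mm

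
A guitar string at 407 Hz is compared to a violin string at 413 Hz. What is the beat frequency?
6 Hz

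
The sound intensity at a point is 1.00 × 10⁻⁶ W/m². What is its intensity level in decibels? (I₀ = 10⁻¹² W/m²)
β = 10·log₁₀(I/I₀) = 60 dB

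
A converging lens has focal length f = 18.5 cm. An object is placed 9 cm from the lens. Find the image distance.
1/di = 1/f − 1/do → di = -17.53 cm (virtual image)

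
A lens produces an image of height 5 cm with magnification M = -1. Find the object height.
ho = |hi|/|M| = 5 cm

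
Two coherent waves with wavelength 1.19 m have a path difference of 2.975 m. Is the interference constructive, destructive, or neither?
destructive — path difference = 2.5λ, an odd multiple of λ/2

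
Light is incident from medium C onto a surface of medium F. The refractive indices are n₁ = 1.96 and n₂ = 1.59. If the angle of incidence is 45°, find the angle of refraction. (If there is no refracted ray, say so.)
sin θ₂ = (n₁/n₂)·sin θ₁ = 0.8717 → θ₂ = 60.65°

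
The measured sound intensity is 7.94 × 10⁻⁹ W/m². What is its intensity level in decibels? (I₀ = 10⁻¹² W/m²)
β = 10·log₁₀(I/I₀) = 39 dB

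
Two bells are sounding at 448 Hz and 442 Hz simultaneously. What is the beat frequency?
6 Hz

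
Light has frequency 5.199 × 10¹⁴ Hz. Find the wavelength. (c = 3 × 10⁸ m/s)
λ = c/f = 577 nm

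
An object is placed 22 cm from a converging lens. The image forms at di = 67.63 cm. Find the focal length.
1/f = 1/do + 1/di → f = 16.6 cm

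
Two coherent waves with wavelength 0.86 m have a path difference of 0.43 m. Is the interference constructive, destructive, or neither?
destructive — path difference = 0.5λ, an odd multiple of λ/2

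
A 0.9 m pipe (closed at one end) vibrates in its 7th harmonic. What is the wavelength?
λₙ = 4L/n = 0.5143 m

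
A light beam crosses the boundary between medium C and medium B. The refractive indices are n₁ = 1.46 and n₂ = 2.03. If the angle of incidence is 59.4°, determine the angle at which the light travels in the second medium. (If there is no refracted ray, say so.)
sin θ₂ = (n₁/n₂)·sin θ₁ = 0.6191 → θ₂ = 38.25°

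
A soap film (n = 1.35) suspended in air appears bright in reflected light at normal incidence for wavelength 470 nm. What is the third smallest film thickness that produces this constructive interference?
2nt = (m − ½)λ with m = 3 → t = (m − ½)λ/(2n) = 435.2 nm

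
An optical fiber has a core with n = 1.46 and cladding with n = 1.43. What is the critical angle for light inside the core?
θc = arcsin(n_cladding/n_core) = 78.36°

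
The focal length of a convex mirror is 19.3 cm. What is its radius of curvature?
R = 2|f| = 38.6 cm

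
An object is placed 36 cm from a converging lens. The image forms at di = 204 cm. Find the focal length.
1/f = 1/do + 1/di → f = 30.6 cm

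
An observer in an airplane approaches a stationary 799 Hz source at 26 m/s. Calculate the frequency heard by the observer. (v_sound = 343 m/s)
f_obs = f·(v + v_o)/v = 859.6 Hz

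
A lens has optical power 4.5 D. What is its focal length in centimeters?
f = 1/P = 22.22 cm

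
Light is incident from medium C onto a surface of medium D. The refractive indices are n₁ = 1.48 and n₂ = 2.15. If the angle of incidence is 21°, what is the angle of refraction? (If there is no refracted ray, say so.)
sin θ₂ = (n₁/n₂)·sin θ₁ = 0.2467 → θ₂ = 14.28°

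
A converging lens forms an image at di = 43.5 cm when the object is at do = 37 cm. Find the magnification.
M = −di/do = -1.176 (inverted image)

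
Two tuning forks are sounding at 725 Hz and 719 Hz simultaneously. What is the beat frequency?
6 Hz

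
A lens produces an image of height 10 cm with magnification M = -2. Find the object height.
ho = |hi|/|M| = 5 cm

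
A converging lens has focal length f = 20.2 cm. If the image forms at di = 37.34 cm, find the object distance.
1/do = 1/f − 1/di → do = 44.01 cm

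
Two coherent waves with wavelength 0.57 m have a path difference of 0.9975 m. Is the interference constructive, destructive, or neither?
neither (partial) — path difference = 1.75λ, neither a whole number of wavelengths nor an odd multiple of λ/2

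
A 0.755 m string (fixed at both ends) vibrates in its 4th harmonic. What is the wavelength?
λₙ = 2L/n = 0.3775 m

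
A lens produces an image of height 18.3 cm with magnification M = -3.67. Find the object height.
ho = |hi|/|M| = 4.986 cm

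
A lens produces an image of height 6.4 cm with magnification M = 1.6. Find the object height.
ho = |hi|/|M| = 4 cm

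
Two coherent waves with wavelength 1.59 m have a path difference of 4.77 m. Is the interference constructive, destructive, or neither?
constructive — path difference = 3λ, a whole number of wavelengths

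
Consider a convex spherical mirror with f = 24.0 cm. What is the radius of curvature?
R = 2|f| = 48 cm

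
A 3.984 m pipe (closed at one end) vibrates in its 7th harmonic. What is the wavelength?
λₙ = 4L/n = 2.277 m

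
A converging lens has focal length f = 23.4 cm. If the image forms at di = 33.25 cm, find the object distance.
1/do = 1/f − 1/di → do = 78.99 cm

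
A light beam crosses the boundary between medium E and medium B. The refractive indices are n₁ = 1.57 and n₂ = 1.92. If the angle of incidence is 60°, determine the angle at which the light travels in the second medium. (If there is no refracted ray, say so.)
sin θ₂ = (n₁/n₂)·sin θ₁ = 0.7082 → θ₂ = 45.09°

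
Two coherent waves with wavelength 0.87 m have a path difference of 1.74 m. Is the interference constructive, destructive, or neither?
constructive — path difference = 2λ, a whole number of wavelengths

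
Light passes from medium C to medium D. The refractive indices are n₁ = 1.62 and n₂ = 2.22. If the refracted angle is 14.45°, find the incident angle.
sin θ₁ = (n₂/n₁)·sin θ₂ → θ₁ = 20°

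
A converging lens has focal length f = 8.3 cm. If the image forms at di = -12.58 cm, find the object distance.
1/do = 1/f − 1/di → do = 5.001 cm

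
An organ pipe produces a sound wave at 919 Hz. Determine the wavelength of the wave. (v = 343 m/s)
λ = v/f = 0.3732 m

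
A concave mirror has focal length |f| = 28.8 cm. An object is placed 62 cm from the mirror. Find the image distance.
f = +28.8 cm (concave); 1/di = 1/f − 1/do → di = 53.78 cm (real image, in front of mirror)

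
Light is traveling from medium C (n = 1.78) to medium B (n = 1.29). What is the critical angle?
θc = arcsin(n₂/n₁) = 46.45°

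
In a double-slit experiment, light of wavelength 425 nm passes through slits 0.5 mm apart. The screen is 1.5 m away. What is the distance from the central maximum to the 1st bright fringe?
y = mλL/d = 1.275 mm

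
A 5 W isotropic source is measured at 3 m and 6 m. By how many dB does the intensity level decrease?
Δβ = 20·log₁₀(r₂/r₁) = 6.021 dB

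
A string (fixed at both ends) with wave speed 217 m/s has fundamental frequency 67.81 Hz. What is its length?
L = v/(2f₁) = 1.6 m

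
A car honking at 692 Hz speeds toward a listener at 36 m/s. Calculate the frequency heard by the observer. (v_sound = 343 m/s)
f_obs = f·v/(v − v_s) = 773.1 Hz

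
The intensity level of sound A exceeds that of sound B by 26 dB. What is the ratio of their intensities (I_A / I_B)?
I_A/I_B = 10^(Δβ/10) = 398.1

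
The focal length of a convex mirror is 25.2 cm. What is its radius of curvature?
R = 2|f| = 50.4 cm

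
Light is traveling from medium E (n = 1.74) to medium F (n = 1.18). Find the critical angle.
θc = arcsin(n₂/n₁) = 42.7°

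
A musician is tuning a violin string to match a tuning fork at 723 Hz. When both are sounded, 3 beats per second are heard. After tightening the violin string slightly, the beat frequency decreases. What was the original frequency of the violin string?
720 Hz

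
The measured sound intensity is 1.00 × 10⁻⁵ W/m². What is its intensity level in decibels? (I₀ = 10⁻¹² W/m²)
β = 10·log₁₀(I/I₀) = 70 dB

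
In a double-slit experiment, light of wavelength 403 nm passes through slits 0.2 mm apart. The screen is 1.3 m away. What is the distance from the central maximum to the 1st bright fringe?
y = mλL/d = 2.62 mm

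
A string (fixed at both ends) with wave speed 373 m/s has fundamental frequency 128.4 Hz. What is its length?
L = v/(2f₁) = 1.452 m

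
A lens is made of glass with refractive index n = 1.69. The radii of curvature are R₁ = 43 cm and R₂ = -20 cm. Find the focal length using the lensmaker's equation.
1/f = (n − 1)(1/R₁ − 1/R₂) → f = 19.78 cm (converging lens)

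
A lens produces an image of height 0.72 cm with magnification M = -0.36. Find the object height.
ho = |hi|/|M| = 2 cm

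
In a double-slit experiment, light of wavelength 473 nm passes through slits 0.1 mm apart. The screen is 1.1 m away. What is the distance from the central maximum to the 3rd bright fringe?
y = mλL/d = 15.61 mm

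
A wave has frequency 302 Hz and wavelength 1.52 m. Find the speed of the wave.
v = fλ = 459 m/s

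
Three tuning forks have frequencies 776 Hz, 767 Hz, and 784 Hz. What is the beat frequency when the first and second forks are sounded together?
9 Hz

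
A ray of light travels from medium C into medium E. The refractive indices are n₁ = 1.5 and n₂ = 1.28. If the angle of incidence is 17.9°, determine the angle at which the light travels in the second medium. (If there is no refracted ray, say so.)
sin θ₂ = (n₁/n₂)·sin θ₁ = 0.3602 → θ₂ = 21.11°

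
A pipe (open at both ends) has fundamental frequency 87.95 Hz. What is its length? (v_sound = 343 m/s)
L = v/(2f₁) = 1.95 m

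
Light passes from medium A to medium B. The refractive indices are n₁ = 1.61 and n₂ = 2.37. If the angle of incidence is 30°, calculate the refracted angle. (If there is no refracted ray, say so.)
sin θ₂ = (n₁/n₂)·sin θ₁ = 0.3397 → θ₂ = 19.86°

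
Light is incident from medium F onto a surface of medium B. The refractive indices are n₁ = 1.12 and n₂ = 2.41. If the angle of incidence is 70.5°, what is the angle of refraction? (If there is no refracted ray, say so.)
sin θ₂ = (n₁/n₂)·sin θ₁ = 0.4381 → θ₂ = 25.98°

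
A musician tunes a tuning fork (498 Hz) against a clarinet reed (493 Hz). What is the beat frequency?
5 Hz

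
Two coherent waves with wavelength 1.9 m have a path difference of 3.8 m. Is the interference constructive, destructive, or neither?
constructive — path difference = 2λ, a whole number of wavelengths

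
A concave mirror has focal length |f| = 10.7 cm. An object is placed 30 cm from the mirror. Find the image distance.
f = +10.7 cm (concave); 1/di = 1/f − 1/do → di = 16.63 cm (real image, in front of mirror)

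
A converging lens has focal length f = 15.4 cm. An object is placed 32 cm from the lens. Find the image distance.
1/di = 1/f − 1/do → di = 29.69 cm (real image)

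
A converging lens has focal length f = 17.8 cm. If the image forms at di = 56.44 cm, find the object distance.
1/do = 1/f − 1/di → do = 26 cm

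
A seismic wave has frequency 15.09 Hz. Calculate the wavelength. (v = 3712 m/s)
λ = v/f = 246 m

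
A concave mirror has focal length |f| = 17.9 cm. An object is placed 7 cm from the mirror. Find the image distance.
f = +17.9 cm (concave); 1/di = 1/f − 1/do → di = -11.5 cm (virtual image, behind mirror)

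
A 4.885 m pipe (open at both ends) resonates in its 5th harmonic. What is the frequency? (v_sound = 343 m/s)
fₙ = nv/(2L) = 175.5 Hz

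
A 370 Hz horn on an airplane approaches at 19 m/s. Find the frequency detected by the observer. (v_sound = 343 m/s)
f_obs = f·v/(v − v_s) = 391.7 Hz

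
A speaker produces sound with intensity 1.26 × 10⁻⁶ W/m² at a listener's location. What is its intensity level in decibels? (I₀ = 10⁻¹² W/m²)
β = 10·log₁₀(I/I₀) = 61 dB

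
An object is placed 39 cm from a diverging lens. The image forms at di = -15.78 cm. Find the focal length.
1/f = 1/do + 1/di → f = -26.5 cm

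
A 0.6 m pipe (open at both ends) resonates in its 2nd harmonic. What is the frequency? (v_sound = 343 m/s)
fₙ = nv/(2L) = 571.7 Hz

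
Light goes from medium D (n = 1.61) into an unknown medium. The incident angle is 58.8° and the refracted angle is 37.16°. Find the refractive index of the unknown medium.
n₂ = n₁·sin θ₁ / sin θ₂ = 2.28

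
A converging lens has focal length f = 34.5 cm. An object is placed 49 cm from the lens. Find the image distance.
1/di = 1/f − 1/do → di = 116.6 cm (real image)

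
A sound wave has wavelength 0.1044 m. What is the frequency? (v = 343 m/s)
f = v/λ = 3285 Hz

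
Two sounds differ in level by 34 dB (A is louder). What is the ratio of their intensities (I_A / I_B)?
I_A/I_B = 10^(Δβ/10) = 2512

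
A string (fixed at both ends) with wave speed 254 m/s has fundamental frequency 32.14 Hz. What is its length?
L = v/(2f₁) = 3.951 m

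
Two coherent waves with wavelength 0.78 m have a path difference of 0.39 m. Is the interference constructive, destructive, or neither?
destructive — path difference = 0.5λ, an odd multiple of λ/2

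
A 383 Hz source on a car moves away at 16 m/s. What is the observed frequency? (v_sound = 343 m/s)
f_obs = f·v/(v + v_s) = 365.9 Hz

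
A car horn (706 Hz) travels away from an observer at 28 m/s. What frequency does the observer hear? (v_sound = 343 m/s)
f_obs = f·v/(v + v_s) = 652.7 Hz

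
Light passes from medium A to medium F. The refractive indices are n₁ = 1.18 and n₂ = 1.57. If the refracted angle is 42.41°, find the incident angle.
sin θ₁ = (n₂/n₁)·sin θ₂ → θ₁ = 63.81°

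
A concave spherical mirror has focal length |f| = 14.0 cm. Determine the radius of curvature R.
R = 2|f| = 28 cm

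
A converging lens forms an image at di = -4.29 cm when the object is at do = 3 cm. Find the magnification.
M = −di/do = 1.43 (upright image)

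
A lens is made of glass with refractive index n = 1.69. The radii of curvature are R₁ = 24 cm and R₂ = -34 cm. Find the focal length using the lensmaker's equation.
1/f = (n − 1)(1/R₁ − 1/R₂) → f = 20.39 cm (converging lens)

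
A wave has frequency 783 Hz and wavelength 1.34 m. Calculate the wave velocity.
v = fλ = 1049 m/s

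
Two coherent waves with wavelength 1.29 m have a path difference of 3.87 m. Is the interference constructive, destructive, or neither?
constructive — path difference = 3λ, a whole number of wavelengths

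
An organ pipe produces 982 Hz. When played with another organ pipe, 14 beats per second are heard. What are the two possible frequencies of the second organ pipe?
f₂ = 982 ± 14 Hz → 996 Hz or 968 Hz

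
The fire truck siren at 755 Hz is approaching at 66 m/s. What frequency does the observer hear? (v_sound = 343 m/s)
f_obs = f·v/(v − v_s) = 934.9 Hz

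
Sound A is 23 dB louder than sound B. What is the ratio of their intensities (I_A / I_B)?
I_A/I_B = 10^(Δβ/10) = 199.5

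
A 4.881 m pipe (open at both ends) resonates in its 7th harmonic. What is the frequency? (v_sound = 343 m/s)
fₙ = nv/(2L) = 246 Hz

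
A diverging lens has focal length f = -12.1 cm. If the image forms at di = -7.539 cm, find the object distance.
1/do = 1/f − 1/di → do = 20 cm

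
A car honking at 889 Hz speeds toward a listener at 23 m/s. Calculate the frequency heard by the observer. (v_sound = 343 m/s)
f_obs = f·v/(v − v_s) = 952.9 Hz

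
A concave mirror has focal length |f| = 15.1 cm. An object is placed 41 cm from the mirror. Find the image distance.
f = +15.1 cm (concave); 1/di = 1/f − 1/do → di = 23.9 cm (real image, in front of mirror)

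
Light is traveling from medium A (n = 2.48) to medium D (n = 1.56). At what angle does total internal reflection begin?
θc = arcsin(n₂/n₁) = 38.98°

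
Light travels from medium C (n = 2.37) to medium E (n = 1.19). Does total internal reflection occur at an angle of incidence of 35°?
θc = arcsin(n₂/n₁) = 30.14°; 35° > θc, so yes — total internal reflection.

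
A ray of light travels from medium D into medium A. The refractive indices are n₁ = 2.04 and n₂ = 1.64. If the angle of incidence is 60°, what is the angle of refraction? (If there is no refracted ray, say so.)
sin θ₂ = (n₁/n₂)·sin θ₁ = 1.077 > 1, so there is no refracted ray — the light undergoes total internal reflection.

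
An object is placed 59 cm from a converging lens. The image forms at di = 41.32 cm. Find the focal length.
1/f = 1/do + 1/di → f = 24.3 cm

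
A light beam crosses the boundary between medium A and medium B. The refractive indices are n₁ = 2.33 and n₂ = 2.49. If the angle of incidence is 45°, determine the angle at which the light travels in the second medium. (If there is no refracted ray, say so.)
sin θ₂ = (n₁/n₂)·sin θ₁ = 0.6617 → θ₂ = 41.43°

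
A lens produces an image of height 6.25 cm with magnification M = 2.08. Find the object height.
ho = |hi|/|M| = 3.005 cm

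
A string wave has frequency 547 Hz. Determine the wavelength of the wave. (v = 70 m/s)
λ = v/f = 0.128 m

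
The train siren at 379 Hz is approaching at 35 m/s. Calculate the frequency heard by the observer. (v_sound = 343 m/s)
f_obs = f·v/(v − v_s) = 422.1 Hz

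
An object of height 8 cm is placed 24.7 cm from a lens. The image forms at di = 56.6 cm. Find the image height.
hi = (-di/do) × ho = -18.33 cm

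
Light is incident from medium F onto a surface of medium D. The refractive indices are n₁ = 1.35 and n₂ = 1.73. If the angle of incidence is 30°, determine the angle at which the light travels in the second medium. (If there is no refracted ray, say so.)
sin θ₂ = (n₁/n₂)·sin θ₁ = 0.3902 → θ₂ = 22.97°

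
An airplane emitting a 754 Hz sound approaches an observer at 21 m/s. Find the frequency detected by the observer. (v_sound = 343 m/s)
f_obs = f·v/(v − v_s) = 803.2 Hz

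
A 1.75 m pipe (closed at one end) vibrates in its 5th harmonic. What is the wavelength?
λₙ = 4L/n = 1.4 m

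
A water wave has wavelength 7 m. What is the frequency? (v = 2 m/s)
f = v/λ = 0.2857 Hz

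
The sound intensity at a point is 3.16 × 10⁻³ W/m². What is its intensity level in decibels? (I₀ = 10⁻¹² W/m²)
β = 10·log₁₀(I/I₀) = 95 dB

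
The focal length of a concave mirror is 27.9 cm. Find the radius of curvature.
R = 2|f| = 55.8 cm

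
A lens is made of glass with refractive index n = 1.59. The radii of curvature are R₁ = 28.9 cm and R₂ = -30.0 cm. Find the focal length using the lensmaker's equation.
1/f = (n − 1)(1/R₁ − 1/R₂) → f = 24.95 cm (converging lens)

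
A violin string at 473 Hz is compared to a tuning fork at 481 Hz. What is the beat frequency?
8 Hz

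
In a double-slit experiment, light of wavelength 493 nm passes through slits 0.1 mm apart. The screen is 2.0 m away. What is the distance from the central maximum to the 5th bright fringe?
y = mλL/d = 49.3 mm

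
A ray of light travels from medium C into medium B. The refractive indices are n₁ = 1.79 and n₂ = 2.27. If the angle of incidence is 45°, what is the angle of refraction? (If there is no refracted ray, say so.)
sin θ₂ = (n₁/n₂)·sin θ₁ = 0.5576 → θ₂ = 33.89°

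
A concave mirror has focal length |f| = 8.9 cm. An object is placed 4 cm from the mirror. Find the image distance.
f = +8.9 cm (concave); 1/di = 1/f − 1/do → di = -7.265 cm (virtual image, behind mirror)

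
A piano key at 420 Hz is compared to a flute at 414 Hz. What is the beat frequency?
6 Hz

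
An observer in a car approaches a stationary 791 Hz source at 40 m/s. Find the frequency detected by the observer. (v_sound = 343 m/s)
f_obs = f·(v + v_o)/v = 883.2 Hz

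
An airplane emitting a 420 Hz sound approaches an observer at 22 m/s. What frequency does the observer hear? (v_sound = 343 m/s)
f_obs = f·v/(v − v_s) = 448.8 Hz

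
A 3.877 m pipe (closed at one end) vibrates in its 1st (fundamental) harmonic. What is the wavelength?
λₙ = 4L/n = 15.51 m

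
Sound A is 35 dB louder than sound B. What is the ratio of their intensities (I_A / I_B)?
I_A/I_B = 10^(Δβ/10) = 3162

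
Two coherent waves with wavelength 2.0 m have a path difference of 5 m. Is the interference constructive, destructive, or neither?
destructive — path difference = 2.5λ, an odd multiple of λ/2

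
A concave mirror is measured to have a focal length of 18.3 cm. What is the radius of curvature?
R = 2|f| = 36.6 cm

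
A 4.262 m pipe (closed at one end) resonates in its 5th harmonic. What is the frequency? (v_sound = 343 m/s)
fₙ = nv/(4L) = 100.6 Hz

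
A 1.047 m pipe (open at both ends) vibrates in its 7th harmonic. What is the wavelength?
λₙ = 2L/n = 0.2991 m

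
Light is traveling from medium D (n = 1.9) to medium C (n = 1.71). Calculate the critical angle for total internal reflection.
θc = arcsin(n₂/n₁) = 64.16°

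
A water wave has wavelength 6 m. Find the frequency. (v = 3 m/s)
f = v/λ = 0.5 Hz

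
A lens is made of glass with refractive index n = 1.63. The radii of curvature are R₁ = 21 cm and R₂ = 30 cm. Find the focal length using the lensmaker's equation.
1/f = (n − 1)(1/R₁ − 1/R₂) → f = 111.1 cm (converging lens)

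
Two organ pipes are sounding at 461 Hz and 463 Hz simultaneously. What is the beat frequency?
2 Hz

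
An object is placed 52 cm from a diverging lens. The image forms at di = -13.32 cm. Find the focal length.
1/f = 1/do + 1/di → f = -17.91 cm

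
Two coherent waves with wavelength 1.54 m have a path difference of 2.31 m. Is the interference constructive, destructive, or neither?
destructive — path difference = 1.5λ, an odd multiple of λ/2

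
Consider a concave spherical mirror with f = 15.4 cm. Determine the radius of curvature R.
R = 2|f| = 30.8 cm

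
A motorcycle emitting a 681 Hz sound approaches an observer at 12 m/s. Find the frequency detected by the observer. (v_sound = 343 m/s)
f_obs = f·v/(v − v_s) = 705.7 Hz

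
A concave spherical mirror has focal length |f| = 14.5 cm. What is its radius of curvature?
R = 2|f| = 29 cm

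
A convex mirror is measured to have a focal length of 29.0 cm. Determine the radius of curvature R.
R = 2|f| = 58 cm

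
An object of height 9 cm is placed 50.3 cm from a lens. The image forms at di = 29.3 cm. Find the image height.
hi = (-di/do) × ho = -5.243 cm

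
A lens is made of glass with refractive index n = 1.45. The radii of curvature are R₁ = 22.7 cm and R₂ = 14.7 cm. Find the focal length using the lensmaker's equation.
1/f = (n − 1)(1/R₁ − 1/R₂) → f = -92.69 cm (diverging lens)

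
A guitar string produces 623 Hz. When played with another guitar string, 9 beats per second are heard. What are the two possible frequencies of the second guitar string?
f₂ = 623 ± 9 Hz → 632 Hz or 614 Hz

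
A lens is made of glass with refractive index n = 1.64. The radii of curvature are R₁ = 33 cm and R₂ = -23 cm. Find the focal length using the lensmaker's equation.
1/f = (n − 1)(1/R₁ − 1/R₂) → f = 21.18 cm (converging lens)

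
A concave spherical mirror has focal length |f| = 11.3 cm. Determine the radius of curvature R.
R = 2|f| = 22.6 cm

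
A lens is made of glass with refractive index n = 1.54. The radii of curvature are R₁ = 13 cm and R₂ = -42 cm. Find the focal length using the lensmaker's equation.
1/f = (n − 1)(1/R₁ − 1/R₂) → f = 18.38 cm (converging lens)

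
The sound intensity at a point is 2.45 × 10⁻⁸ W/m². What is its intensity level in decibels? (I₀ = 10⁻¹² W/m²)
β = 10·log₁₀(I/I₀) = 43.89 dB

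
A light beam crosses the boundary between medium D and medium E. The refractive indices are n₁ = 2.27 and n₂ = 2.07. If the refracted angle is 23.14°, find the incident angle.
sin θ₁ = (n₂/n₁)·sin θ₂ → θ₁ = 21°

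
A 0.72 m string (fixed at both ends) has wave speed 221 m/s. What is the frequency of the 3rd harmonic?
fₙ = nv/(2L) = 460.4 Hz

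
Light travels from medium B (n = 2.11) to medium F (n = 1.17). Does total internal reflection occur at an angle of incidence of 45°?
θc = arcsin(n₂/n₁) = 33.68°; 45° > θc, so yes — total internal reflection.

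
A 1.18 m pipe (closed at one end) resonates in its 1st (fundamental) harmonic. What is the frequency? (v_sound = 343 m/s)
fₙ = nv/(4L) = 72.67 Hz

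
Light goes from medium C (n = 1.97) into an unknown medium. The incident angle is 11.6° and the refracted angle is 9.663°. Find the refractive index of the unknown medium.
n₂ = n₁·sin θ₁ / sin θ₂ = 2.36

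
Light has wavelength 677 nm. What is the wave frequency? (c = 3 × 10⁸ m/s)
f = c/λ = 4.431 × 10¹⁴ Hz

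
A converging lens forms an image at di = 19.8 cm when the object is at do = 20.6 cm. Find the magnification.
M = −di/do = -0.9612 (inverted image)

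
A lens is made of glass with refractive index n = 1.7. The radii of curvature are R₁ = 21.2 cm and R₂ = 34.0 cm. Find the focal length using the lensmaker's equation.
1/f = (n − 1)(1/R₁ − 1/R₂) → f = 80.45 cm (converging lens)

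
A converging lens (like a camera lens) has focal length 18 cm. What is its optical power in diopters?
P = 1/f = 5.556 D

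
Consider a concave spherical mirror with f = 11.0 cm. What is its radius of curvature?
R = 2|f| = 22 cm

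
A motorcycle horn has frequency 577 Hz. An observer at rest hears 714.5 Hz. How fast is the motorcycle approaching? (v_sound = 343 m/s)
v_s = v·(1 − f/f_obs) = 66.01 m/s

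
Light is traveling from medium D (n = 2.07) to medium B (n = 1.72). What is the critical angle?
θc = arcsin(n₂/n₁) = 56.19°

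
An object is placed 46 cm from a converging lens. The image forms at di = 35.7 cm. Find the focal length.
1/f = 1/do + 1/di → f = 20.1 cm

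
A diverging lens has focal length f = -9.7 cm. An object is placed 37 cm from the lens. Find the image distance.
1/di = 1/f − 1/do → di = -7.685 cm (virtual image)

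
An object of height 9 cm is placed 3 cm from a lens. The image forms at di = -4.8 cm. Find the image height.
hi = (-di/do) × ho = 14.4 cm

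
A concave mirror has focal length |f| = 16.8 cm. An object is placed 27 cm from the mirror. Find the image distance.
f = +16.8 cm (concave); 1/di = 1/f − 1/do → di = 44.47 cm (real image, in front of mirror)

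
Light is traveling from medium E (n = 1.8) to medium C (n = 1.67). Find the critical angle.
θc = arcsin(n₂/n₁) = 68.09°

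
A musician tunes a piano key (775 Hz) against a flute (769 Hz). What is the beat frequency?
6 Hz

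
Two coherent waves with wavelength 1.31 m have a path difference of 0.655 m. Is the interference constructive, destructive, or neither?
destructive — path difference = 0.5λ, an odd multiple of λ/2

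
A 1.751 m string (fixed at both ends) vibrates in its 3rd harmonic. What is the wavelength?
λₙ = 2L/n = 1.167 m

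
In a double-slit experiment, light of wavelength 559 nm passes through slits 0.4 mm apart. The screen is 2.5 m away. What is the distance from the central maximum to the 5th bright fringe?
y = mλL/d = 17.47 mm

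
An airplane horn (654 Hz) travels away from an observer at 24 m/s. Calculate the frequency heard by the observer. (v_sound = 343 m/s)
f_obs = f·v/(v + v_s) = 611.2 Hz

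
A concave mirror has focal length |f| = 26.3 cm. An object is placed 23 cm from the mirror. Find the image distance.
f = +26.3 cm (concave); 1/di = 1/f − 1/do → di = -183.3 cm (virtual image, behind mirror)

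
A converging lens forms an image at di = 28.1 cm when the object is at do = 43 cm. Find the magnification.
M = −di/do = -0.6535 (inverted image)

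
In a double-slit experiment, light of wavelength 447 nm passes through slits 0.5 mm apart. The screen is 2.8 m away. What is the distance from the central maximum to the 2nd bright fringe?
y = mλL/d = 5.006 mm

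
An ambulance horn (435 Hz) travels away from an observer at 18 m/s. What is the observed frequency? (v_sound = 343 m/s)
f_obs = f·v/(v + v_s) = 413.3 Hz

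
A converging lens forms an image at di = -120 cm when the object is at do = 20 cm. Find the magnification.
M = −di/do = 6 (upright image)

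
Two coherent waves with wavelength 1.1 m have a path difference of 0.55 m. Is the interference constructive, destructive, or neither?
destructive — path difference = 0.5λ, an odd multiple of λ/2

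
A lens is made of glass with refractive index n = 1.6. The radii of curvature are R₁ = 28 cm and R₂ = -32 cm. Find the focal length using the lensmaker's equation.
1/f = (n − 1)(1/R₁ − 1/R₂) → f = 24.89 cm (converging lens)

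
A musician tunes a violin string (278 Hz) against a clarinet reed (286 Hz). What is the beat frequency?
8 Hz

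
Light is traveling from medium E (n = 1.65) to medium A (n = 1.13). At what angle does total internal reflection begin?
θc = arcsin(n₂/n₁) = 43.22°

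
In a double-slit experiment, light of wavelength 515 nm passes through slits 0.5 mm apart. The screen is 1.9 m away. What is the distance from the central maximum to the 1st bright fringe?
y = mλL/d = 1.957 mm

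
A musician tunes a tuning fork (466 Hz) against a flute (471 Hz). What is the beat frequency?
5 Hz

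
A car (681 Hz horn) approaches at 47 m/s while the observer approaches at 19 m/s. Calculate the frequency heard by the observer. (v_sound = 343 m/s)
f_obs = f·(v + v_o)/(v − v_s) = 832.8 Hz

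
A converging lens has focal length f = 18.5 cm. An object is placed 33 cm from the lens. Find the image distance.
1/di = 1/f − 1/do → di = 42.1 cm (real image)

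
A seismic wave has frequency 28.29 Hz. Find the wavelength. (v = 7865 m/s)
λ = v/f = 278 m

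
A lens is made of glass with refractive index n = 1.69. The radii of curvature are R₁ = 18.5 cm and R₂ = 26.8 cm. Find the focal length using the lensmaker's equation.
1/f = (n − 1)(1/R₁ − 1/R₂) → f = 86.57 cm (converging lens)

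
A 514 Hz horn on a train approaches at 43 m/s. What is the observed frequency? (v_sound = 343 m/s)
f_obs = f·v/(v − v_s) = 587.7 Hz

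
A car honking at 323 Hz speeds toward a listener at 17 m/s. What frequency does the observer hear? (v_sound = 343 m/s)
f_obs = f·v/(v − v_s) = 339.8 Hz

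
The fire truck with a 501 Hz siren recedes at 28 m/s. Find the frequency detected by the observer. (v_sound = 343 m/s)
f_obs = f·v/(v + v_s) = 463.2 Hz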